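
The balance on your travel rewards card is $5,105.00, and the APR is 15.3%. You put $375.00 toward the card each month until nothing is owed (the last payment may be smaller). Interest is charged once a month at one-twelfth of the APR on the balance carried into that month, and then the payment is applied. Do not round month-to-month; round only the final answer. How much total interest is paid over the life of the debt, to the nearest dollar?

Monthly rate r = 15.3%/12 = 1.275% = 0.01275.
Payoff takes n = ⌈−ln(1 − rB₀/P)/ln(1+r)⌉ = ⌈15.047⌉ = 16 payments; the last is $17.84.
Total paid = 15·$375.00 + $17.84 = $5,642.84.
Total interest = total paid − principal = $5,642.84 − $5,105.00 = $537.84.

$538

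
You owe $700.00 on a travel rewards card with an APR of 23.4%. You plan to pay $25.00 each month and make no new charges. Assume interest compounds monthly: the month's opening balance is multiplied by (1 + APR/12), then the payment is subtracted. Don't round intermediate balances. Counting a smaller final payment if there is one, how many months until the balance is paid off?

Monthly rate r = 23.4%/12 = 1.95% = 0.0195.
Recurrence: B ← B·(1+r) − $25.00.
Month 1: interest $13.65; balance after payment $688.65.
Month 2: interest $13.43; balance after payment $677.08.
Closed form: n = −ln(1 − rB₀/P)/ln(1+r) = −ln(0.454)/ln(1.0195) ≈ 40.889, so the balance reaches zero during payment 41.

41 payments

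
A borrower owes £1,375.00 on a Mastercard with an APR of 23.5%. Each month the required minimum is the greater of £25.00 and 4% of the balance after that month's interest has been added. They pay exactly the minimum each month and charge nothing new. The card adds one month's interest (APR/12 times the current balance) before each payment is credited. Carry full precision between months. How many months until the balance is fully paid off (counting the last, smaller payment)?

72 months

Monthly rate r = 23.5%/12 = 1.95833% = 0.0195833.
While 4% of the post-interest balance exceeds £25.00, each month B ← (B·(1+r))·(1 − 0.04), i.e. B shrinks by the factor (1+r)·0.96 = 0.9788.
This holds for months 1–38. Entering month 39 the balance is £609.08; 4% of the post-interest balance is now below £25.00, so the flat £25.00 minimum applies from here.
From month 39 a fixed £25.00 at rate r clears £609.08 in 34 more payments. Total: 38 + 34 = 72 months.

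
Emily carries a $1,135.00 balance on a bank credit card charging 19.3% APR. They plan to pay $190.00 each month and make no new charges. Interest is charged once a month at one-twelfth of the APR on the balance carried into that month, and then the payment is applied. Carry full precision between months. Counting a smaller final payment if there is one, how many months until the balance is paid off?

Monthly rate r = 19.3%/12 = 1.60833% = 0.0160833.
Recurrence: B ← B·(1+r) − $190.00.
Month 1: interest $18.25; balance after payment $963.25.
Month 2: interest $15.49; balance after payment $788.75.
Closed form: n = −ln(1 − rB₀/P)/ln(1+r) = −ln(0.90392)/ln(1.01608) ≈ 6.331, so the balance reaches zero during payment 7.

7 payments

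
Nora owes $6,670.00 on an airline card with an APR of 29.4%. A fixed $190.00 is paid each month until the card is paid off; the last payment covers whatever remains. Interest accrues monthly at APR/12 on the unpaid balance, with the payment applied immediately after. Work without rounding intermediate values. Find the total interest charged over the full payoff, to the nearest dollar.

$8,768

Monthly rate r = 29.4%/12 = 2.45% = 0.0245.
Payoff takes n = ⌈−ln(1 − rB₀/P)/ln(1+r)⌉ = ⌈81.252⌉ = 82 payments; the last is $48.30.
Total paid = 81·$190.00 + $48.30 = $15,438.30.
Total interest = total paid − principal = $15,438.30 − $6,670.00 = $8,768.30.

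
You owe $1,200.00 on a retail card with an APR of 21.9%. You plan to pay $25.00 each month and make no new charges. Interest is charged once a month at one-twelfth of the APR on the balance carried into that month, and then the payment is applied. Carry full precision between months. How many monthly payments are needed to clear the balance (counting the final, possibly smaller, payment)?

Monthly rate r = 21.9%/12 = 1.825% = 0.01825.
Recurrence: B ← B·(1+r) − $25.00.
Month 1: interest $21.90; balance after payment $1,196.90.
Month 2: interest $21.84; balance after payment $1,193.74.
Closed form: n = −ln(1 − rB₀/P)/ln(1+r) = −ln(0.124)/ln(1.01825) ≈ 115.423, so the balance reaches zero during payment 116.

116 months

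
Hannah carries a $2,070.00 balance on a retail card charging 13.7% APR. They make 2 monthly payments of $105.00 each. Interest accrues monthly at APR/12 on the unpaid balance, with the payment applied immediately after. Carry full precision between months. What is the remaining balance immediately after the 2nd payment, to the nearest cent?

$1,906.34

Monthly rate r = 13.7%/12 = 1.14167% = 0.0114167.
Each month: B ← B·(1+r) − $105.00.
Month 1: interest $23.63; balance after payment $1,988.63.
Month 2: interest $22.70; balance after payment $1,906.34.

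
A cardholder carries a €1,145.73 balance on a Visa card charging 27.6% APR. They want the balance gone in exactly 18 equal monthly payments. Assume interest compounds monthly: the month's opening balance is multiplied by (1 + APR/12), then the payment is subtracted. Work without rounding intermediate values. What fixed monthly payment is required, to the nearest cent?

Monthly rate r = 27.6%/12 = 2.3% = 0.023.
Level-payment amortization: P = B₀·r / (1 − (1+r)^(−n)) = 1145.73·0.023 / (1 − 1.023^(−18)).
Denominator 1 − (1+r)^(−18) = 0.335892182.
P = 26.3518 / 0.335892182 ≈ 78.45.

€78.45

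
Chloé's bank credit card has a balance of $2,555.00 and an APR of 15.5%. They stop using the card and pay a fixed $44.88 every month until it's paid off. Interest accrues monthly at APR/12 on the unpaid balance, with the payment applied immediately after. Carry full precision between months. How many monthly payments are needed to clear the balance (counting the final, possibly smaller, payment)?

104 months

Monthly rate r = 15.5%/12 = 1.29167% = 0.0129167.
Recurrence: B ← B·(1+r) − $44.88.
Month 1: interest $33.00; balance after payment $2,543.12.
Month 2: interest $32.85; balance after payment $2,531.09.
Closed form: n = −ln(1 − rB₀/P)/ln(1+r) = −ln(0.26466)/ln(1.01292) ≈ 103.578, so the balance reaches zero during payment 104.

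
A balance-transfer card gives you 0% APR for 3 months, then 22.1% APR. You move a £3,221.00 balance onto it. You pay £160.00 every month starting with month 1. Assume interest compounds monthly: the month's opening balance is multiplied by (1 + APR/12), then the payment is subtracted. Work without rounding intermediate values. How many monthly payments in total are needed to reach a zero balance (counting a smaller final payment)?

Promo months 1–3 at r₀ = 0%/12 = 0; months 4+ at r₁ = 22.1%/12 = 0.0184167.
After month 3 (no interest yet): B = £3,221.00 − 3·£160.00 = £2,741.00.
Then at r₁ with £160.00/mo: n₂ = −ln(1 − r₁·B/P)/ln(1+r₁) ≈ 20.77 → 21 more payments.

24 payments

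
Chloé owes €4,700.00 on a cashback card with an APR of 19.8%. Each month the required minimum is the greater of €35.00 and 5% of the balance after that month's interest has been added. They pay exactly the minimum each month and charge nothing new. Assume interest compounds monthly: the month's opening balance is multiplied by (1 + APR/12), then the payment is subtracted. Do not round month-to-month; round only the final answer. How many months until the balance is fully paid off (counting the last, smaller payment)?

79 months

Monthly rate r = 19.8%/12 = 1.65% = 0.0165.
While 5% of the post-interest balance exceeds €35.00, each month B ← (B·(1+r))·(1 − 0.05), i.e. B shrinks by the factor (1+r)·0.95 = 0.96567.
This holds for months 1–55. Entering month 56 the balance is €688.34; 5% of the post-interest balance is now below €35.00, so the flat €35.00 minimum applies from here.
From month 56 a fixed €35.00 at rate r clears €688.34 in 24 more payments. Total: 55 + 24 = 79 months.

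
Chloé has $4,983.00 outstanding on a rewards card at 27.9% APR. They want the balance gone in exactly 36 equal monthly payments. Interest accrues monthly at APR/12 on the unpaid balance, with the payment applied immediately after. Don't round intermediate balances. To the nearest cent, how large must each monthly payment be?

$205.85

Monthly rate r = 27.9%/12 = 2.325% = 0.02325.
Level-payment amortization: P = B₀·r / (1 − (1+r)^(−n)) = 4983.00·0.02325 / (1 − 1.02325^(−36)).
Denominator 1 − (1+r)^(−36) = 0.562823428.
P = 115.855 / 0.562823428 ≈ 205.85.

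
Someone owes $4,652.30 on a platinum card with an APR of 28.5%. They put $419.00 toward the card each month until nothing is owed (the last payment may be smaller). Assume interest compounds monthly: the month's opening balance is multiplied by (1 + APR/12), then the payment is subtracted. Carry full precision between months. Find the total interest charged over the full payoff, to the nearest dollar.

Monthly rate r = 28.5%/12 = 2.375% = 0.02375.
Payoff takes n = ⌈−ln(1 − rB₀/P)/ln(1+r)⌉ = ⌈13.042⌉ = 14 payments; the last is $17.74.
Total paid = 13·$419.00 + $17.74 = $5,464.74.
Total interest = total paid − principal = $5,464.74 − $4,652.30 = $812.44.

$812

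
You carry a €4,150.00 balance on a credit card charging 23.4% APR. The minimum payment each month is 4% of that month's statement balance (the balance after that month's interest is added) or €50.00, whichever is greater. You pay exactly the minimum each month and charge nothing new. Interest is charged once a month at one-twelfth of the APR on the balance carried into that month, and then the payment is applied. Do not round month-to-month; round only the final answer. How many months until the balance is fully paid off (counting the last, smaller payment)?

Monthly rate r = 23.4%/12 = 1.95% = 0.0195.
While 4% of the post-interest balance exceeds €50.00, each month B ← (B·(1+r))·(1 − 0.04), i.e. B shrinks by the factor (1+r)·0.96 = 0.97872.
This holds for months 1–57. Entering month 58 the balance is €1,217.81; 4% of the post-interest balance is now below €50.00, so the flat €50.00 minimum applies from here.
From month 58 a fixed €50.00 at rate r clears €1,217.81 in 34 more payments. Total: 57 + 34 = 91 months.

91 months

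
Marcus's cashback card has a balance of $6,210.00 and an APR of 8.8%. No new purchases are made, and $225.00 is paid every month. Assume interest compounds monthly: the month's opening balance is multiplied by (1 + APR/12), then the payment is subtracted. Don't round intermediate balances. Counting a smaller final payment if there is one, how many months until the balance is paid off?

Monthly rate r = 8.8%/12 = 0.733333% = 0.00733333.
Recurrence: B ← B·(1+r) − $225.00.
Month 1: interest $45.54; balance after payment $6,030.54.
Month 2: interest $44.22; balance after payment $5,849.76.
Closed form: n = −ln(1 − rB₀/P)/ln(1+r) = −ln(0.7976)/ln(1.00733) ≈ 30.951, so the balance reaches zero during payment 31.

31 payments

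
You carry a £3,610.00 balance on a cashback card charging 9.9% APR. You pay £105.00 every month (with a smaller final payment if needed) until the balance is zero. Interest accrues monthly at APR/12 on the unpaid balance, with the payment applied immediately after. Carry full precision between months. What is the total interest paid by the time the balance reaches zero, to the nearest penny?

Monthly rate r = 9.9%/12 = 0.825% = 0.00825.
Payoff takes n = ⌈−ln(1 − rB₀/P)/ln(1+r)⌉ = ⌈40.600⌉ = 41 payments; the last is £63.11.
Total paid = 40·£105.00 + £63.11 = £4,263.11.
Total interest = total paid − principal = £4,263.11 − £3,610.00 = £653.11.

£653.11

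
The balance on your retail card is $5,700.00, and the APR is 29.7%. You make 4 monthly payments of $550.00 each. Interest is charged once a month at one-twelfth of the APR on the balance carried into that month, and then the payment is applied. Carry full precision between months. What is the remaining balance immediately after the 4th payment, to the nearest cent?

Monthly rate r = 29.7%/12 = 2.475% = 0.02475.
Each month: B ← B·(1+r) − $550.00.
Month 1: interest $141.07; balance after payment $5,291.07.
Month 2: interest $130.95; balance after payment $4,872.03.
Month 3: interest $120.58; balance after payment $4,442.61.
Month 4: interest $109.95; balance after payment $4,002.57.

$4,002.57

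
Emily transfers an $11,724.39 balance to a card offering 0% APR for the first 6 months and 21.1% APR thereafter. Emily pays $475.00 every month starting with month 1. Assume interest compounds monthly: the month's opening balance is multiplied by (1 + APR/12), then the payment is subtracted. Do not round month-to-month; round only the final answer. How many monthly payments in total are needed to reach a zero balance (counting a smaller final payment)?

29 payments

Promo months 1–6 at r₀ = 0%/12 = 0; months 7+ at r₁ = 21.1%/12 = 0.0175833.
After month 6 (no interest yet): B = $11,724.39 − 6·$475.00 = $8,874.39.
Then at r₁ with $475.00/mo: n₂ = −ln(1 − r₁·B/P)/ln(1+r₁) ≈ 22.85 → 23 more payments.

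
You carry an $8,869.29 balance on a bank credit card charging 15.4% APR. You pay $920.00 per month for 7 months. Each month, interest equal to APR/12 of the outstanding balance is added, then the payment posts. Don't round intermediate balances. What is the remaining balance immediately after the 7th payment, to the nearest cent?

$3,004.08

Monthly rate r = 15.4%/12 = 1.28333% = 0.0128333.
Each month: B ← B·(1+r) − $920.00.
Month 1: interest $113.82; balance after payment $8,063.11.
Month 2: interest $103.48; balance after payment $7,246.59.
Month 3: interest $93.00; balance after payment $6,419.59.
Month 4: interest $82.38; balance after payment $5,581.97.
Month 5: interest $71.64; balance after payment $4,733.61.
Month 6: interest $60.75; balance after payment $3,874.36.
Month 7: interest $49.72; balance after payment $3,004.08.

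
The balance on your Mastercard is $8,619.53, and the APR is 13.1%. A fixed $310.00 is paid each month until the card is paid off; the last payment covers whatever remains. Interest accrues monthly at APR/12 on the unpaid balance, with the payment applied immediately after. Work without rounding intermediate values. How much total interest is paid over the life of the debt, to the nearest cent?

$1,709.14

Monthly rate r = 13.1%/12 = 1.09167% = 0.0109167.
Payoff takes n = ⌈−ln(1 − rB₀/P)/ln(1+r)⌉ = ⌈33.317⌉ = 34 payments; the last is $98.67.
Total paid = 33·$310.00 + $98.67 = $10,328.67.
Total interest = total paid − principal = $10,328.67 − $8,619.53 = $1,709.14.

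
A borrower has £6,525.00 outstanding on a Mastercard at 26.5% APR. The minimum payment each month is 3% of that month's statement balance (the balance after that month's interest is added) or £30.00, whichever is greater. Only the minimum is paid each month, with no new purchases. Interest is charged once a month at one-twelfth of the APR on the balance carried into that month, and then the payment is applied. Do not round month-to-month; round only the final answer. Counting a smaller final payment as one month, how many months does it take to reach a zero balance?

279 months

Monthly rate r = 26.5%/12 = 2.20833% = 0.0220833.
While 3% of the post-interest balance exceeds £30.00, each month B ← (B·(1+r))·(1 − 0.03), i.e. B shrinks by the factor (1+r)·0.97 = 0.99142.
This holds for months 1–221. Entering month 222 the balance is £971.87; 3% of the post-interest balance is now below £30.00, so the flat £30.00 minimum applies from here.
From month 222 a fixed £30.00 at rate r clears £971.87 in 58 more payments. Total: 221 + 58 = 279 months.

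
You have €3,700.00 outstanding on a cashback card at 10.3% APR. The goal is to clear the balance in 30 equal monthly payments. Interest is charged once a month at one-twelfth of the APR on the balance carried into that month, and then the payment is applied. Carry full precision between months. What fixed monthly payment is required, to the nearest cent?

€140.42

Monthly rate r = 10.3%/12 = 0.858333% = 0.00858333.
Level-payment amortization: P = B₀·r / (1 − (1+r)^(−n)) = 3700.00·0.00858333 / (1 − 1.00858^(−30)).
Denominator 1 − (1+r)^(−30) = 0.226168538.
P = 31.7583 / 0.226168538 ≈ 140.42.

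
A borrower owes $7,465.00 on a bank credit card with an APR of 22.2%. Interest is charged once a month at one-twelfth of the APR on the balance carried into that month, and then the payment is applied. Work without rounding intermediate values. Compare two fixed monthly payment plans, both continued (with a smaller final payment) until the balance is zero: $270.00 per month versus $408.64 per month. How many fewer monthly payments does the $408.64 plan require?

Monthly rate r = 22.2%/12 = 1.85% = 0.0185.
At $270.00/mo: n = ⌈−ln(1 − rB₀/P)/ln(1+r)⌉ = 40 payments (last $22.12); total interest = total paid − $7,465.00 = $3,087.12.
At $408.64/mo: 23 payments (last $204.75); total interest $1,729.83.
Payments saved = 40 − 23 = 17.

17 fewer payments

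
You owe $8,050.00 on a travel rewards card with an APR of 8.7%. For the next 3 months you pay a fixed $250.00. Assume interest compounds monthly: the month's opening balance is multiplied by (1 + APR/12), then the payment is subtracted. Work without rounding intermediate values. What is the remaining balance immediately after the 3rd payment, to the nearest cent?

Monthly rate r = 8.7%/12 = 0.725% = 0.00725.
Each month: B ← B·(1+r) − $250.00.
Month 1: interest $58.36; balance after payment $7,858.36.
Month 2: interest $56.97; balance after payment $7,665.34.
Month 3: interest $55.57; balance after payment $7,470.91.

$7,470.91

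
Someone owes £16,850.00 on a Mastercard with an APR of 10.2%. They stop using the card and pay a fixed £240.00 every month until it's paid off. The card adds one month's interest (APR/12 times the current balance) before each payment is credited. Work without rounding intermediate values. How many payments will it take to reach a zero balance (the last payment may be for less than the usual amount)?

Monthly rate r = 10.2%/12 = 0.85% = 0.0085.
Recurrence: B ← B·(1+r) − £240.00.
Month 1: interest £143.22; balance after payment £16,753.22.
Month 2: interest £142.40; balance after payment £16,655.63.
Closed form: n = −ln(1 − rB₀/P)/ln(1+r) = −ln(0.40323)/ln(1.0085) ≈ 107.306, so the balance reaches zero during payment 108.

108 payments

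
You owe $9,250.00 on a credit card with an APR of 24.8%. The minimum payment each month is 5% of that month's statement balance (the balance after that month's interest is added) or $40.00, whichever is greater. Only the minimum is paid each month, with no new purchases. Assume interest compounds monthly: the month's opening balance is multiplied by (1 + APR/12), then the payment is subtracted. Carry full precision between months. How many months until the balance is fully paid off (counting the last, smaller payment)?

106 months

Monthly rate r = 24.8%/12 = 2.06667% = 0.0206667.
While 5% of the post-interest balance exceeds $40.00, each month B ← (B·(1+r))·(1 − 0.05), i.e. B shrinks by the factor (1+r)·0.95 = 0.96963.
This holds for months 1–81. Entering month 82 the balance is $760.94; 5% of the post-interest balance is now below $40.00, so the flat $40.00 minimum applies from here.
From month 82 a fixed $40.00 at rate r clears $760.94 in 25 more payments. Total: 81 + 25 = 106 months.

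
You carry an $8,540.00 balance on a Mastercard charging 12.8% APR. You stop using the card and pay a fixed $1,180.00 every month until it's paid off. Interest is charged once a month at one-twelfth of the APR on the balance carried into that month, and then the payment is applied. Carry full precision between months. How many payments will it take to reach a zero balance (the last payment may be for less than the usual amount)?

8 payments

Monthly rate r = 12.8%/12 = 1.06667% = 0.0106667.
Recurrence: B ← B·(1+r) − $1,180.00.
Month 1: interest $91.09; balance after payment $7,451.09.
Month 2: interest $79.48; balance after payment $6,350.57.
Closed form: n = −ln(1 − rB₀/P)/ln(1+r) = −ln(0.9228)/ln(1.01067) ≈ 7.572, so the balance reaches zero during payment 8.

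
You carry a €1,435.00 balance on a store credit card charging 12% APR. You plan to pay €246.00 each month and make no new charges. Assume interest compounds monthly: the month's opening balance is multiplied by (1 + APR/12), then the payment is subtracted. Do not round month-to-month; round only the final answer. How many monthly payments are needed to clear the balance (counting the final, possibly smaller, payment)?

7 payments

Monthly rate r = 12%/12 = 1% = 0.01.
Recurrence: B ← B·(1+r) − €246.00.
Month 1: interest €14.35; balance after payment €1,203.35.
Month 2: interest €12.03; balance after payment €969.38.
Closed form: n = −ln(1 − rB₀/P)/ln(1+r) = −ln(0.94167)/ln(1.01) ≈ 6.040, so the balance reaches zero during payment 7.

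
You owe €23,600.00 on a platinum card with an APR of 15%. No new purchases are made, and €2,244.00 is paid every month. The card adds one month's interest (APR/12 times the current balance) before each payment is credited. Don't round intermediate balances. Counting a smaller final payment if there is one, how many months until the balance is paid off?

Monthly rate r = 15%/12 = 1.25% = 0.0125.
Recurrence: B ← B·(1+r) − €2,244.00.
Month 1: interest €295.00; balance after payment €21,651.00.
Month 2: interest €270.64; balance after payment €19,677.64.
Closed form: n = −ln(1 − rB₀/P)/ln(1+r) = −ln(0.86854)/ln(1.0125) ≈ 11.346, so the balance reaches zero during payment 12.

12 payments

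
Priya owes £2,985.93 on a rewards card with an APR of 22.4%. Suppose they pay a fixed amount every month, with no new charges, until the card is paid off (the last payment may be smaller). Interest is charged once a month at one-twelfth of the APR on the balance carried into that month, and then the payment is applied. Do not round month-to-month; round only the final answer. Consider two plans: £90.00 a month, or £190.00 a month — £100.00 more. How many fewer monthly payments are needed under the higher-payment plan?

34 fewer payments

Monthly rate r = 22.4%/12 = 1.86667% = 0.0186667.
At £90.00/mo: n = ⌈−ln(1 − rB₀/P)/ln(1+r)⌉ = 53 payments (last £19.78); total interest = total paid − £2,985.93 = £1,713.85.
At £190.00/mo: 19 payments (last £147.46); total interest £581.53.
Payments saved = 53 − 19 = 34.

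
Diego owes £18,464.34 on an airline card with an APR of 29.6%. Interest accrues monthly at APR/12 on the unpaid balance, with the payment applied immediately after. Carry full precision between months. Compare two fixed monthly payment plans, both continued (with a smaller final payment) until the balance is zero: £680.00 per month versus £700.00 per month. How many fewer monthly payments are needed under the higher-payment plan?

2 fewer payments

Monthly rate r = 29.6%/12 = 2.46667% = 0.0246667.
At £680.00/mo: n = ⌈−ln(1 − rB₀/P)/ln(1+r)⌉ = 46 payments (last £322.43); total interest = total paid − £18,464.34 = £12,458.09.
At £700.00/mo: 44 payments (last £112.59); total interest £11,748.25.
Payments saved = 46 − 44 = 2.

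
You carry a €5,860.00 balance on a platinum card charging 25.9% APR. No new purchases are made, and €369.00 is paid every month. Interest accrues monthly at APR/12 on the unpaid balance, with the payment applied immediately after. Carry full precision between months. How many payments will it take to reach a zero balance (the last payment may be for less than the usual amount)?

Monthly rate r = 25.9%/12 = 2.15833% = 0.0215833.
Recurrence: B ← B·(1+r) − €369.00.
Month 1: interest €126.48; balance after payment €5,617.48.
Month 2: interest €121.24; balance after payment €5,369.72.
Closed form: n = −ln(1 − rB₀/P)/ln(1+r) = −ln(0.65724)/ln(1.02158) ≈ 19.655, so the balance reaches zero during payment 20.

20 payments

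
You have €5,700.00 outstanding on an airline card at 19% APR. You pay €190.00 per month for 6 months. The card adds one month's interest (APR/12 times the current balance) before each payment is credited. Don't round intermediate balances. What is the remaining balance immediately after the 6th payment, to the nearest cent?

€5,077.30

Monthly rate r = 19%/12 = 1.58333% = 0.0158333.
Each month: B ← B·(1+r) − €190.00.
Month 1: interest €90.25; balance after payment €5,600.25.
Month 2: interest €88.67; balance after payment €5,498.92.
Month 3: interest €87.07; balance after payment €5,395.99.
Month 4: interest €85.44; balance after payment €5,291.42.
Month 5: interest €83.78; balance after payment €5,185.20.
Month 6: interest €82.10; balance after payment €5,077.30.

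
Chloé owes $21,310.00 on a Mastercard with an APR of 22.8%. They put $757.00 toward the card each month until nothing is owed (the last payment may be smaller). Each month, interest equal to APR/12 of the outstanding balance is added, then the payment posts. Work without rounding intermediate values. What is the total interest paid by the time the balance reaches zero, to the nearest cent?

Monthly rate r = 22.8%/12 = 1.9% = 0.019.
Payoff takes n = ⌈−ln(1 − rB₀/P)/ln(1+r)⌉ = ⌈40.667⌉ = 41 payments; the last is $506.31.
Total paid = 40·$757.00 + $506.31 = $30,786.31.
Total interest = total paid − principal = $30,786.31 − $21,310.00 = $9,476.31.

$9,476.31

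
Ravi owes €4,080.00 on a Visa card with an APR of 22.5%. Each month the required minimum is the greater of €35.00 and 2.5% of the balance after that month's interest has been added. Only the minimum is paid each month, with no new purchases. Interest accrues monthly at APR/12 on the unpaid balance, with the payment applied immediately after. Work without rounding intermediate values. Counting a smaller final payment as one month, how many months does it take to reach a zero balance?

Monthly rate r = 22.5%/12 = 1.875% = 0.01875.
While 2.5% of the post-interest balance exceeds €35.00, each month B ← (B·(1+r))·(1 − 0.025), i.e. B shrinks by the factor (1+r)·0.975 = 0.99328.
This holds for months 1–162. Entering month 163 the balance is €1,368.87; 2.5% of the post-interest balance is now below €35.00, so the flat €35.00 minimum applies from here.
From month 163 a fixed €35.00 at rate r clears €1,368.87 in 72 more payments. Total: 162 + 72 = 234 months.

234 months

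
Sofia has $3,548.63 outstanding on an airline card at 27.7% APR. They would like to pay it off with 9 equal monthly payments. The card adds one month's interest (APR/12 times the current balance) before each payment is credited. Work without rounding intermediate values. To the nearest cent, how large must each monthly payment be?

Monthly rate r = 27.7%/12 = 2.30833% = 0.0230833.
Level-payment amortization: P = B₀·r / (1 − (1+r)^(−n)) = 3548.63·0.0230833 / (1 − 1.02308^(−9)).
Denominator 1 − (1+r)^(−9) = 0.185669105.
P = 81.9142 / 0.185669105 ≈ 441.18.

$441.18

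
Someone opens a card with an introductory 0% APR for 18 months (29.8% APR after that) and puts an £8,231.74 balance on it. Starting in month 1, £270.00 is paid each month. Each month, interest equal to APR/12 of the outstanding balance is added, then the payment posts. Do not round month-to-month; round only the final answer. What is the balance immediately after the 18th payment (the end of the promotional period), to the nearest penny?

£3,371.74

Promo months 1–18 at r₀ = 0%/12 = 0; months 19+ at r₁ = 29.8%/12 = 0.0248333.
After month 18 (no interest yet): B = £8,231.74 − 18·£270.00 = £3,371.74.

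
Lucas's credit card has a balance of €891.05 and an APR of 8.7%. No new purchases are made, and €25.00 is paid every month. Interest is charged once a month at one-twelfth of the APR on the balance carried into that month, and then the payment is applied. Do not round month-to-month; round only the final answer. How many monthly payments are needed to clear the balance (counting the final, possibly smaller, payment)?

Monthly rate r = 8.7%/12 = 0.725% = 0.00725.
Recurrence: B ← B·(1+r) − €25.00.
Month 1: interest €6.46; balance after payment €872.51.
Month 2: interest €6.33; balance after payment €853.84.
Closed form: n = −ln(1 − rB₀/P)/ln(1+r) = −ln(0.7416)/ln(1.00725) ≈ 41.384, so the balance reaches zero during payment 42.

42 payments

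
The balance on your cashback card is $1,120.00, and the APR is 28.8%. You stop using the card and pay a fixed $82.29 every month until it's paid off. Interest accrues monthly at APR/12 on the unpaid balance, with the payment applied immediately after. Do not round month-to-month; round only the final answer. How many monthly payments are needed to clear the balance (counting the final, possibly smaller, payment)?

Monthly rate r = 28.8%/12 = 2.4% = 0.024.
Recurrence: B ← B·(1+r) − $82.29.
Month 1: interest $26.88; balance after payment $1,064.59.
Month 2: interest $25.55; balance after payment $1,007.85.
Closed form: n = −ln(1 − rB₀/P)/ln(1+r) = −ln(0.67335)/ln(1.024) ≈ 16.676, so the balance reaches zero during payment 17.

17 months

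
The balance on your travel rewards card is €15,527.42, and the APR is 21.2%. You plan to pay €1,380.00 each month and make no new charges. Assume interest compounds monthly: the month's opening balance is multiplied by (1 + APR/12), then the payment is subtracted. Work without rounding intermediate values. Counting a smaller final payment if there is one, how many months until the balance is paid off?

Monthly rate r = 21.2%/12 = 1.76667% = 0.0176667.
Recurrence: B ← B·(1+r) − €1,380.00.
Month 1: interest €274.32; balance after payment €14,421.74.
Month 2: interest €254.78; balance after payment €13,296.52.
Closed form: n = −ln(1 − rB₀/P)/ln(1+r) = −ln(0.80122)/ln(1.01767) ≈ 12.655, so the balance reaches zero during payment 13.

13 months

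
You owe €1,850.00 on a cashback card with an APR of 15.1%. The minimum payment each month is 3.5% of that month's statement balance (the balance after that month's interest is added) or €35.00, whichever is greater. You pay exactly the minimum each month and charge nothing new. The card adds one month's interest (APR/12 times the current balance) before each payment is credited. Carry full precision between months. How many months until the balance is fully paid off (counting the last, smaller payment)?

63 months

Monthly rate r = 15.1%/12 = 1.25833% = 0.0125833.
While 3.5% of the post-interest balance exceeds €35.00, each month B ← (B·(1+r))·(1 − 0.035), i.e. B shrinks by the factor (1+r)·0.965 = 0.97714.
This holds for months 1–28. Entering month 29 the balance is €968.27; 3.5% of the post-interest balance is now below €35.00, so the flat €35.00 minimum applies from here.
From month 29 a fixed €35.00 at rate r clears €968.27 in 35 more payments. Total: 28 + 35 = 63 months.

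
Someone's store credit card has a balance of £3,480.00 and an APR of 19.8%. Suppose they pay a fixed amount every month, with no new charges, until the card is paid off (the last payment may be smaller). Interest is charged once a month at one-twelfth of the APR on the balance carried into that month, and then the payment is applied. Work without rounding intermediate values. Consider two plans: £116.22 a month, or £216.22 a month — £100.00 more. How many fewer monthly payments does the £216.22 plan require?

Monthly rate r = 19.8%/12 = 1.65% = 0.0165.
At £116.22/mo: n = ⌈−ln(1 − rB₀/P)/ln(1+r)⌉ = 42 payments (last £73.82); total interest = total paid − £3,480.00 = £1,358.84.
At £216.22/mo: 19 payments (last £186.17); total interest £598.13.
Payments saved = 42 − 19 = 23.

23 fewer payments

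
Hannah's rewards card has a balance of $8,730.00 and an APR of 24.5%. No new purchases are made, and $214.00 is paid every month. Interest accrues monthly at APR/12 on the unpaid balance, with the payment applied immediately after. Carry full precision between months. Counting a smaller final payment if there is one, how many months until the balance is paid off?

89 months

Monthly rate r = 24.5%/12 = 2.04167% = 0.0204167.
Recurrence: B ← B·(1+r) − $214.00.
Month 1: interest $178.24; balance after payment $8,694.24.
Month 2: interest $177.51; balance after payment $8,657.74.
Closed form: n = −ln(1 − rB₀/P)/ln(1+r) = −ln(0.16711)/ln(1.02042) ≈ 88.520, so the balance reaches zero during payment 89.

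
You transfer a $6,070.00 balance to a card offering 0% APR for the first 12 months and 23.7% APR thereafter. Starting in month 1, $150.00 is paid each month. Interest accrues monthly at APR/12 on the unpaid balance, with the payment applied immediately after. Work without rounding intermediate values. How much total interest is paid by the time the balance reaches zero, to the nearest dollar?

Promo months 1–12 at r₀ = 0%/12 = 0; months 13+ at r₁ = 23.7%/12 = 0.01975.
After month 12 (no interest yet): B = $6,070.00 − 12·$150.00 = $4,270.00.
Then at r₁ with $150.00/mo: n₂ = −ln(1 − r₁·B/P)/ln(1+r₁) ≈ 42.24 → 43 more payments.
Total paid = 54·$150.00 + $35.67 = $8,135.67; interest = $8,135.67 − $6,070.00 = $2,065.67.

$2,066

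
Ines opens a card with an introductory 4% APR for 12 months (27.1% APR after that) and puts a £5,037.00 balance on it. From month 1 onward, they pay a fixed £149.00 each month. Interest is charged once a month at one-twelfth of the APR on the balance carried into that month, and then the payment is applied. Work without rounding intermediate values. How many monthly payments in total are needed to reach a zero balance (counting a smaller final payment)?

Promo months 1–12 at r₀ = 4%/12 = 0.00333333; months 13+ at r₁ = 27.1%/12 = 0.0225833.
After month 12: iterate B ← B·(1+r₀) − £149.00 for 12 months → £3,421.07.
Then at r₁ with £149.00/mo: n₂ = −ln(1 − r₁·B/P)/ln(1+r₁) ≈ 32.73 → 33 more payments.

45 months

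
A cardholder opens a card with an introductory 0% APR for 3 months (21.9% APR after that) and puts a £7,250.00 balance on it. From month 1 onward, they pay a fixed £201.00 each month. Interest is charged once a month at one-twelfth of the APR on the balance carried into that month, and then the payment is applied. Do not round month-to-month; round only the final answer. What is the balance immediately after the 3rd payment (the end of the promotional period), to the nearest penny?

£6,647.00

Promo months 1–3 at r₀ = 0%/12 = 0; months 4+ at r₁ = 21.9%/12 = 0.01825.
After month 3 (no interest yet): B = £7,250.00 − 3·£201.00 = £6,647.00.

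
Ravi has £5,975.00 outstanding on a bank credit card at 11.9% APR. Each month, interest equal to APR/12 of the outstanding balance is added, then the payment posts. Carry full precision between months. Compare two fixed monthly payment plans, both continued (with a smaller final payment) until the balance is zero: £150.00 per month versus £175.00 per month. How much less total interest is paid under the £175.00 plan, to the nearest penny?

Monthly rate r = 11.9%/12 = 0.991667% = 0.00991667.
At £150.00/mo: n = ⌈−ln(1 − rB₀/P)/ln(1+r)⌉ = 51 payments (last £139.27); total interest = total paid − £5,975.00 = £1,664.27.
At £175.00/mo: 42 payments (last £155.98); total interest £1,355.98.
Interest saved = £1,664.27 − £1,355.98 = £308.29.

£308.29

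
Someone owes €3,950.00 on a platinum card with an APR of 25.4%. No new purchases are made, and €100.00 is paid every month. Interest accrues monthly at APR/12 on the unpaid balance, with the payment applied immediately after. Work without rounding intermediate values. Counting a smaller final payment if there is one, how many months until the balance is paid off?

87 payments

Monthly rate r = 25.4%/12 = 2.11667% = 0.0211667.
Recurrence: B ← B·(1+r) − €100.00.
Month 1: interest €83.61; balance after payment €3,933.61.
Month 2: interest €83.26; balance after payment €3,916.87.
Closed form: n = −ln(1 − rB₀/P)/ln(1+r) = −ln(0.16392)/ln(1.02117) ≈ 86.337, so the balance reaches zero during payment 87.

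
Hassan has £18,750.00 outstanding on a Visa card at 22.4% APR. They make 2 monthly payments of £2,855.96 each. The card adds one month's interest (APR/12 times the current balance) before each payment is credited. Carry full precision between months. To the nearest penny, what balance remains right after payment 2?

£13,691.30

Monthly rate r = 22.4%/12 = 1.86667% = 0.0186667.
Each month: B ← B·(1+r) − £2,855.96.
Month 1: interest £350.00; balance after payment £16,244.04.
Month 2: interest £303.22; balance after payment £13,691.30.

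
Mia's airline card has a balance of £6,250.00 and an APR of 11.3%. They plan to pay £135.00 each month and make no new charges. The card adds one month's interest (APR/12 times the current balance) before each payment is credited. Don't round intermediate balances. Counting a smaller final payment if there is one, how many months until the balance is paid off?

62 months

Monthly rate r = 11.3%/12 = 0.941667% = 0.00941667.
Recurrence: B ← B·(1+r) − £135.00.
Month 1: interest £58.85; balance after payment £6,173.85.
Month 2: interest £58.14; balance after payment £6,096.99.
Closed form: n = −ln(1 − rB₀/P)/ln(1+r) = −ln(0.56404)/ln(1.00942) ≈ 61.096, so the balance reaches zero during payment 62.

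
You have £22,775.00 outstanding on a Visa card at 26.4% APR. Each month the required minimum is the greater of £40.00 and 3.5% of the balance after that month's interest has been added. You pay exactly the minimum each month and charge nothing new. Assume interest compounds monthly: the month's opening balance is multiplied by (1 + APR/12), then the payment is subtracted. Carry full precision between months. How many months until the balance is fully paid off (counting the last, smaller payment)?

262 months

Monthly rate r = 26.4%/12 = 2.2% = 0.022.
While 3.5% of the post-interest balance exceeds £40.00, each month B ← (B·(1+r))·(1 − 0.035), i.e. B shrinks by the factor (1+r)·0.965 = 0.98623.
This holds for months 1–218. Entering month 219 the balance is £1,108.43; 3.5% of the post-interest balance is now below £40.00, so the flat £40.00 minimum applies from here.
From month 219 a fixed £40.00 at rate r clears £1,108.43 in 44 more payments. Total: 218 + 44 = 262 months.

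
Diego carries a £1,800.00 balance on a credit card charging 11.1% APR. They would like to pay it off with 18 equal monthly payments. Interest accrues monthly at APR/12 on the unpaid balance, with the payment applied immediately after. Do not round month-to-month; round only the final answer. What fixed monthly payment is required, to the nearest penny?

Monthly rate r = 11.1%/12 = 0.925% = 0.00925.
Level-payment amortization: P = B₀·r / (1 − (1+r)^(−n)) = 1800.00·0.00925 / (1 − 1.00925^(−18)).
Denominator 1 − (1+r)^(−18) = 0.152728975.
P = 16.65 / 0.152728975 ≈ 109.02.

£109.02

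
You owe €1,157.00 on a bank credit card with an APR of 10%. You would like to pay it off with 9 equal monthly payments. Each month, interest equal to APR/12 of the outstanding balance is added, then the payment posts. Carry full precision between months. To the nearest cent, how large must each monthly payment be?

€133.97

Monthly rate r = 10%/12 = 0.833333% = 0.00833333.
Level-payment amortization: P = B₀·r / (1 − (1+r)^(−n)) = 1157.00·0.00833333 / (1 − 1.00833^(−9)).
Denominator 1 − (1+r)^(−9) = 0.0719681497.
P = 9.64167 / 0.0719681497 ≈ 133.97.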